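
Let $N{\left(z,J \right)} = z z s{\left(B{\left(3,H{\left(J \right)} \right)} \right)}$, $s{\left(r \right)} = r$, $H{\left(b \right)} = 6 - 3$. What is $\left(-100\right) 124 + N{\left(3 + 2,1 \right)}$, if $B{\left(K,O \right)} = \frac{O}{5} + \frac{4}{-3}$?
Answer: $- \frac{37255}{3} \approx -12418.0$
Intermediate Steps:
$H{\left(b \right)} = 3$ ($H{\left(b \right)} = 6 - 3 = 3$)
$B{\left(K,O \right)} = - \frac{4}{3} + \frac{O}{5}$ ($B{\left(K,O \right)} = O \frac{1}{5} + 4 \left(- \frac{1}{3}\right) = \frac{O}{5} - \frac{4}{3} = - \frac{4}{3} + \frac{O}{5}$)
$N{\left(z,J \right)} = - \frac{11 z^{2}}{15}$ ($N{\left(z,J \right)} = z z \left(- \frac{4}{3} + \frac{1}{5} \cdot 3\right) = z^{2} \left(- \frac{4}{3} + \frac{3}{5}\right) = z^{2} \left(- \frac{11}{15}\right) = - \frac{11 z^{2}}{15}$)
$\left(-100\right) 124 + N{\left(3 + 2,1 \right)} = \left(-100\right) 124 - \frac{11 \left(3 + 2\right)^{2}}{15} = -12400 - \frac{11 \cdot 5^{2}}{15} = -12400 - \frac{55}{3} = - \frac{37255}{3}$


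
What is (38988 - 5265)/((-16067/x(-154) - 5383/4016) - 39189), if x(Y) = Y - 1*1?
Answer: -20991893040/24330678013 ≈ -0.86277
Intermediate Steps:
x(Y) = -1 + Y (x(Y) = Y - 1 = -1 + Y)
(38988 - 5265)/((-16067/x(-154) - 5383/4016) - 39189) = (38988 - 5265)/((-16067/(-1 - 154) - 5383/4016) - 39189) = 33723/((-16067/(-155) - 5383*1/4016) - 39189) = 33723/((-16067*(-1/155) - 5383/4016) - 39189) = 33723/((16067/155 - 5383/4016) - 39189) = 33723/(63690707/622480 - 39189) = 33723/(-24330678013/622480) = 33723*(-622480/24330678013) = -20991893040/24330678013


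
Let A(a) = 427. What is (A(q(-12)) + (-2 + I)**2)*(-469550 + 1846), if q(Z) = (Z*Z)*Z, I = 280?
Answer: -36345745544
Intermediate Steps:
q(Z) = Z**3 (q(Z) = Z**2*Z = Z**3)
(A(q(-12)) + (-2 + I)**2)*(-469550 + 1846) = (427 + (-2 + 280)**2)*(-469550 + 1846) = (427 + 278**2)*(-467704) = (427 + 77284)*(-467704) = 77711*(-467704) = -36345745544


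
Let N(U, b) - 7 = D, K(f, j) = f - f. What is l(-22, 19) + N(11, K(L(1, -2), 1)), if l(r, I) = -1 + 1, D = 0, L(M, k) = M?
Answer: 7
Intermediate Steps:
K(f, j) = 0
N(U, b) = 7 (N(U, b) = 7 + 0 = 7)
l(r, I) = 0
l(-22, 19) + N(11, K(L(1, -2), 1)) = 0 + 7 = 7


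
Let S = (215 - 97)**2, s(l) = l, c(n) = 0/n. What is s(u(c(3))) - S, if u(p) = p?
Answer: -13924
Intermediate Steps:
c(n) = 0
S = 13924 (S = 118**2 = 13924)
s(u(c(3))) - S = 0 - 1*13924 = 0 - 13924 = -13924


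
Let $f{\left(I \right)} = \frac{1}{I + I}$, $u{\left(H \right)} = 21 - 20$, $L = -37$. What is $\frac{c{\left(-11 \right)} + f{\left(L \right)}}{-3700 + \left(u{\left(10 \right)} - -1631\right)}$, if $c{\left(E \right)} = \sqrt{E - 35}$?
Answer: $\frac{1}{153032} - \frac{i \sqrt{46}}{2068} \approx 6.5346 \cdot 10^{-6} - 0.0032797 i$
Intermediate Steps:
$u{\left(H \right)} = 1$
$c{\left(E \right)} = \sqrt{-35 + E}$
$f{\left(I \right)} = \frac{1}{2 I}$
$\frac{c{\left(-11 \right)} + f{\left(L \right)}}{-3700 + \left(u{\left(10 \right)} - -1631\right)} = \frac{\sqrt{-35 - 11} + \frac{1}{2 \left(-37\right)}}{-3700 + \left(1 - -1631\right)} = \frac{\sqrt{-46} + \frac{1}{2} \left(- \frac{1}{37}\right)}{-3700 + \left(1 + 1631\right)} = \frac{i \sqrt{46} - \frac{1}{74}}{-3700 + 1632} = \frac{- \frac{1}{74} + i \sqrt{46}}{-2068} = \left(- \frac{1}{74} + i \sqrt{46}\right) \left(- \frac{1}{2068}\right) = \frac{1}{153032} - \frac{i \sqrt{46}}{2068}$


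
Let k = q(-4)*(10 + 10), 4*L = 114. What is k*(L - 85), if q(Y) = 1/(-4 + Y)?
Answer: 565/4 ≈ 141.25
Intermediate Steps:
L = 57/2 (L = (¼)*114 = 57/2 ≈ 28.500)
k = -5/2 (k = (10 + 10)/(-4 - 4) = 20/(-8) = -⅛*20 = -5/2 ≈ -2.5000)
k*(L - 85) = -5*(57/2 - 85)/2 = -5/2*(-113/2) = 565/4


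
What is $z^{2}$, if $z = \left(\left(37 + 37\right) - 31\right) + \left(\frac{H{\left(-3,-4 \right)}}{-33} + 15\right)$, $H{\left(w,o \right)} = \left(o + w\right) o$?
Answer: $\frac{3556996}{1089} \approx 3266.3$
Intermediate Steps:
$H{\left(w,o \right)} = o \left(o + w\right)$
$z = \frac{1886}{33}$ ($z = \left(\left(37 + 37\right) - 31\right) + \left(\frac{\left(-4\right) \left(-4 - 3\right)}{-33} + 15\right) = \left(74 - 31\right) + \left(\left(-4\right) \left(-7\right) \left(- \frac{1}{33}\right) + 15\right) = 43 + \left(28 \left(- \frac{1}{33}\right) + 15\right) = 43 + \left(- \frac{28}{33} + 15\right) = 43 + \frac{467}{33} = \frac{1886}{33} \approx 57.151$)
$z^{2} = \left(\frac{1886}{33}\right)^{2} = \frac{3556996}{1089}$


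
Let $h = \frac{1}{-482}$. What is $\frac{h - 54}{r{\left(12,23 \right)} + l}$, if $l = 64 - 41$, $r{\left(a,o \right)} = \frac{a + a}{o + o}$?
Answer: $- \frac{598667}{260762} \approx -2.2958$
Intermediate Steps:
$h = - \frac{1}{482} \approx -0.0020747$
$r{\left(a,o \right)} = \frac{a}{o}$ ($r{\left(a,o \right)} = \frac{2 a}{2 o} = 2 a \frac{1}{2 o} = \frac{a}{o}$)
$l = 23$
$\frac{h - 54}{r{\left(12,23 \right)} + l} = \frac{- \frac{1}{482} - 54}{\frac{12}{23} + 23} = - \frac{26029}{482 \left(12 \cdot \frac{1}{23} + 23\right)} = - \frac{26029}{482 \left(\frac{12}{23} + 23\right)} = - \frac{26029}{482 \cdot \frac{541}{23}} = \left(- \frac{26029}{482}\right) \frac{23}{541} = - \frac{598667}{260762}$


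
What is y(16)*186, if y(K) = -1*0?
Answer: 0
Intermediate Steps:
y(K) = 0
y(16)*186 = 0*186 = 0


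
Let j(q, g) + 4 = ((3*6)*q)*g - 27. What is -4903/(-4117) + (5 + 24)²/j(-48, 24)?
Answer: 98358204/85497739 ≈ 1.1504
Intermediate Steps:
j(q, g) = -31 + 18*g*q (j(q, g) = -4 + (((3*6)*q)*g - 27) = -4 + ((18*q)*g - 27) = -4 + (18*g*q - 27) = -4 + (-27 + 18*g*q) = -31 + 18*g*q)
-4903/(-4117) + (5 + 24)²/j(-48, 24) = -4903/(-4117) + (5 + 24)²/(-31 + 18*24*(-48)) = -4903*(-1/4117) + 29²/(-31 - 20736) = 4903/4117 + 841/(-20767) = 4903/4117 + 841*(-1/20767) = 4903/4117 - 841/20767 = 98358204/85497739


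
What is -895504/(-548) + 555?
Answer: 299911/137 ≈ 2189.1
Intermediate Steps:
-895504/(-548) + 555 = -895504*(-1)/548 + 555 = -776*(-577/274) + 555 = 223876/137 + 555 = 299911/137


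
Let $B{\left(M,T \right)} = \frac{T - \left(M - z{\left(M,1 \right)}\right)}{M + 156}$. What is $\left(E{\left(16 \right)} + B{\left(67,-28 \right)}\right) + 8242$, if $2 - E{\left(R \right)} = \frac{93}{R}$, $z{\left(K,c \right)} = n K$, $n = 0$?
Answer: $\frac{29392333}{3568} \approx 8237.8$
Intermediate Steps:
$z{\left(K,c \right)} = 0$ ($z{\left(K,c \right)} = 0 K = 0$)
$E{\left(R \right)} = 2 - \frac{93}{R}$
$B{\left(M,T \right)} = \frac{T - M}{156 + M}$ ($B{\left(M,T \right)} = \frac{T + \left(0 - M\right)}{M + 156} = \frac{T - M}{156 + M}$)
$\left(E{\left(16 \right)} + B{\left(67,-28 \right)}\right) + 8242 = \left(\left(2 - \frac{93}{16}\right) + \frac{-28 - 67}{156 + 67}\right) + 8242 = \left(\left(2 - \frac{93}{16}\right) + \frac{-28 - 67}{223}\right) + 8242 = \left(\left(2 - \frac{93}{16}\right) + \frac{1}{223} \left(-95\right)\right) + 8242 = \left(- \frac{61}{16} - \frac{95}{223}\right) + 8242 = - \frac{15123}{3568} + 8242 = \frac{29392333}{3568}$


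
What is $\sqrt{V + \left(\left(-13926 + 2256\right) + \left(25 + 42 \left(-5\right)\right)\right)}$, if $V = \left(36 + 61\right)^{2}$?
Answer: $i \sqrt{2446} \approx 49.457 i$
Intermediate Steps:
$V = 9409$ ($V = 97^{2} = 9409$)
$\sqrt{V + \left(\left(-13926 + 2256\right) + \left(25 + 42 \left(-5\right)\right)\right)} = \sqrt{9409 + \left(\left(-13926 + 2256\right) + \left(25 + 42 \left(-5\right)\right)\right)} = \sqrt{9409 + \left(-11670 + \left(25 - 210\right)\right)} = \sqrt{9409 - 11855} = \sqrt{-2446} = i \sqrt{2446}$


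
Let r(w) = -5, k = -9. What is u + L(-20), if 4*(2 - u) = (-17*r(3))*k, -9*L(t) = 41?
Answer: 6793/36 ≈ 188.69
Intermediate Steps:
L(t) = -41/9 (L(t) = -⅑*41 = -41/9)
u = 773/4 (u = 2 - (-17*(-5))*(-9)/4 = 2 - 85*(-9)/4 = 2 - ¼*(-765) = 2 + 765/4 = 773/4 ≈ 193.25)
u + L(-20) = 773/4 - 41/9 = 6793/36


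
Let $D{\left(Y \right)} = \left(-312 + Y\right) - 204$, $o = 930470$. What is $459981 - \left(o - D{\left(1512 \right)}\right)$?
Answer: $-469493$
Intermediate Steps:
$D{\left(Y \right)} = -516 + Y$
$459981 - \left(o - D{\left(1512 \right)}\right) = 459981 - \left(930470 - \left(-516 + 1512\right)\right) = 459981 - \left(930470 - 996\right) = 459981 - 929474 = -469493$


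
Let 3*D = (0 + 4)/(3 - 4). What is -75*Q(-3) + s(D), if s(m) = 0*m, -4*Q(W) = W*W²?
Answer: -2025/4 ≈ -506.25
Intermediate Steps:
Q(W) = -W³/4 (Q(W) = -W*W²/4 = -W³/4)
D = -4/3 (D = ((0 + 4)/(3 - 4))/3 = (4/(-1))/3 = (4*(-1))/3 = (⅓)*(-4) = -4/3 ≈ -1.3333)
s(m) = 0
-75*Q(-3) + s(D) = -(-75)*(-3)³/4 + 0 = -(-75)*(-27)/4 + 0 = -75*27/4 + 0 = -2025/4 + 0 = -2025/4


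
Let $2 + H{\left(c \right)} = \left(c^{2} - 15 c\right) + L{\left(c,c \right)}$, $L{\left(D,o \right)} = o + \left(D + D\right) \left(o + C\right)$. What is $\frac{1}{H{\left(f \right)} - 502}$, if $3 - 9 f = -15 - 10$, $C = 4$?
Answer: $- \frac{27}{13328} \approx -0.0020258$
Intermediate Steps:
$f = \frac{28}{9}$ ($f = \frac{1}{3} - \frac{-15 - 10}{9} = \frac{1}{3} - - \frac{25}{9} = \frac{1}{3} + \frac{25}{9} = \frac{28}{9} \approx 3.1111$)
$L{\left(D,o \right)} = o + 2 D \left(4 + o\right)$ ($L{\left(D,o \right)} = o + \left(D + D\right) \left(o + 4\right) = o + 2 D \left(4 + o\right)$)
$H{\left(c \right)} = -2 - 6 c + 3 c^{2}$ ($H{\left(c \right)} = -2 + \left(\left(c^{2} - 15 c\right) + \left(c + 8 c + 2 c c\right)\right) = -2 + \left(\left(c^{2} - 15 c\right) + \left(c + 8 c + 2 c^{2}\right)\right) = -2 + \left(\left(c^{2} - 15 c\right) + \left(2 c^{2} + 9 c\right)\right) = -2 + \left(- 6 c + 3 c^{2}\right) = -2 - 6 c + 3 c^{2}$)
$\frac{1}{H{\left(f \right)} - 502} = \frac{1}{\left(-2 - \frac{56}{3} + 3 \left(\frac{28}{9}\right)^{2}\right) - 502} = \frac{1}{\left(-2 - \frac{56}{3} + 3 \cdot \frac{784}{81}\right) - 502} = \frac{1}{\left(-2 - \frac{56}{3} + \frac{784}{27}\right) - 502} = \frac{1}{\frac{226}{27} - 502} = \frac{1}{- \frac{13328}{27}} = - \frac{27}{13328}$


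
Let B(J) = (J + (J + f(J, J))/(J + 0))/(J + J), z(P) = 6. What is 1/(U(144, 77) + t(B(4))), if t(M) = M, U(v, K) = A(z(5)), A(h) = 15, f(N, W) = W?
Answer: 4/63 ≈ 0.063492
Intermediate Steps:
U(v, K) = 15
B(J) = (2 + J)/(2*J) (B(J) = (J + (J + J)/(J + 0))/(J + J) = (J + (2*J)/J)/((2*J)) = (J + 2)*(1/(2*J)) = (2 + J)*(1/(2*J)) = (2 + J)/(2*J))
1/(U(144, 77) + t(B(4))) = 1/(15 + (½)*(2 + 4)/4) = 1/(15 + (½)*(¼)*6) = 1/(15 + ¾) = 1/(63/4) = 4/63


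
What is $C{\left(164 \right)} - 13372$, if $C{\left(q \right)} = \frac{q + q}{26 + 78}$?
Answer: $- \frac{173795}{13} \approx -13369.0$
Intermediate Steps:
$C{\left(q \right)} = \frac{q}{52}$ ($C{\left(q \right)} = \frac{2 q}{104} = 2 q \frac{1}{104} = \frac{q}{52}$)
$C{\left(164 \right)} - 13372 = \frac{1}{52} \cdot 164 - 13372 = \frac{41}{13} - 13372 = - \frac{173795}{13}$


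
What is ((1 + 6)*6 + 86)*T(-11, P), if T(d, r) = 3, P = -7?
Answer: 384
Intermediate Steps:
((1 + 6)*6 + 86)*T(-11, P) = ((1 + 6)*6 + 86)*3 = (7*6 + 86)*3 = (42 + 86)*3 = 128*3 = 384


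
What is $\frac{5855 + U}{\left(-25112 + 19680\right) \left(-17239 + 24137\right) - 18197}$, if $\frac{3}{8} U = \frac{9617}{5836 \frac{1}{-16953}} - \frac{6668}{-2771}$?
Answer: $\frac{832459885361}{454681081608711} \approx 0.0018309$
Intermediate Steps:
$U = - \frac{903473230646}{12128667}$ ($U = \frac{8 \left(\frac{9617}{5836 \frac{1}{-16953}} - \frac{6668}{-2771}\right)}{3} = \frac{8 \left(\frac{9617}{5836 \left(- \frac{1}{16953}\right)} - - \frac{6668}{2771}\right)}{3} = \frac{8 \left(\frac{9617}{- \frac{5836}{16953}} + \frac{6668}{2771}\right)}{3} = \frac{8 \left(9617 \left(- \frac{16953}{5836}\right) + \frac{6668}{2771}\right)}{3} = \frac{8 \left(- \frac{163037001}{5836} + \frac{6668}{2771}\right)}{3} = \frac{8}{3} \left(- \frac{451736615323}{16171556}\right) = - \frac{903473230646}{12128667} \approx -74491.0$)
$\frac{5855 + U}{\left(-25112 + 19680\right) \left(-17239 + 24137\right) - 18197} = \frac{5855 - \frac{903473230646}{12128667}}{\left(-25112 + 19680\right) \left(-17239 + 24137\right) - 18197} = - \frac{832459885361}{12128667 \left(\left(-5432\right) 6898 - 18197\right)} = - \frac{832459885361}{12128667 \left(-37469936 - 18197\right)} = - \frac{832459885361}{12128667 \left(-37488133\right)} = \left(- \frac{832459885361}{12128667}\right) \left(- \frac{1}{37488133}\right) = \frac{832459885361}{454681081608711}$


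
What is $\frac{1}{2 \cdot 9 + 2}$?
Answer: $\frac{1}{20} \approx 0.05$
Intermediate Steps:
$\frac{1}{2 \cdot 9 + 2} = \frac{1}{18 + 2} = \frac{1}{20}$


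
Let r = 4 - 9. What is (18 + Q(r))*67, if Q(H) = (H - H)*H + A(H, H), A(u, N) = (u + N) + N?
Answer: 201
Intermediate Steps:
r = -5
A(u, N) = u + 2*N (A(u, N) = (N + u) + N = u + 2*N)
Q(H) = 3*H (Q(H) = (H - H)*H + (H + 2*H) = 0*H + 3*H = 0 + 3*H = 3*H)
(18 + Q(r))*67 = (18 + 3*(-5))*67 = (18 - 15)*67 = 3*67 = 201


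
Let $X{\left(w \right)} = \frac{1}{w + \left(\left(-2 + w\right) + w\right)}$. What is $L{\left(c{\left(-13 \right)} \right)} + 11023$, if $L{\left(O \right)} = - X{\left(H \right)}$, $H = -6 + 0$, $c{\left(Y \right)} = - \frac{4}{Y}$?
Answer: $\frac{220461}{20} \approx 11023.0$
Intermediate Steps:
$H = -6$
$X{\left(w \right)} = \frac{1}{-2 + 3 w}$ ($X{\left(w \right)} = \frac{1}{w + \left(-2 + 2 w\right)} = \frac{1}{-2 + 3 w}$)
$L{\left(O \right)} = \frac{1}{20}$ ($L{\left(O \right)} = - \frac{1}{-2 + 3 \left(-6\right)} = - \frac{1}{-2 - 18} = - \frac{1}{-20} = \left(-1\right) \left(- \frac{1}{20}\right) = \frac{1}{20}$)
$L{\left(c{\left(-13 \right)} \right)} + 11023 = \frac{1}{20} + 11023 = \frac{220461}{20}$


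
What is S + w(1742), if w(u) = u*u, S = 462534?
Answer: 3497098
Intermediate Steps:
w(u) = u**2
S + w(1742) = 462534 + 1742**2 = 462534 + 3034564 = 3497098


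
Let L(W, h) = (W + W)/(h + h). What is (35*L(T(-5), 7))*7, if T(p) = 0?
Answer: 0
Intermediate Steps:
L(W, h) = W/h (L(W, h) = (2*W)/((2*h)) = (2*W)*(1/(2*h)) = W/h)
(35*L(T(-5), 7))*7 = (35*(0/7))*7 = (35*(0*(⅐)))*7 = (35*0)*7 = 0*7 = 0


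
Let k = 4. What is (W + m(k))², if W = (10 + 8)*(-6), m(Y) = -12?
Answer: 14400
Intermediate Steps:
W = -108 (W = 18*(-6) = -108)
(W + m(k))² = (-108 - 12)² = (-120)² = 14400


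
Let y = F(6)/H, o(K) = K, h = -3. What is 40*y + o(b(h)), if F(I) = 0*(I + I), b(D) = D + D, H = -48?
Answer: -6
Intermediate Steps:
b(D) = 2*D
F(I) = 0 (F(I) = 0*(2*I) = 0)
y = 0 (y = 0/(-48) = 0*(-1/48) = 0)
40*y + o(b(h)) = 40*0 + 2*(-3) = 0 - 6 = -6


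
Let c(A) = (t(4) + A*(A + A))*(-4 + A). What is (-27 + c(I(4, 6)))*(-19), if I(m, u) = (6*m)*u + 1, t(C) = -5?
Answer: -112638042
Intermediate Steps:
I(m, u) = 1 + 6*m*u (I(m, u) = 6*m*u + 1 = 1 + 6*m*u)
c(A) = (-5 + 2*A²)*(-4 + A) (c(A) = (-5 + A*(A + A))*(-4 + A) = (-5 + A*(2*A))*(-4 + A) = (-5 + 2*A²)*(-4 + A))
(-27 + c(I(4, 6)))*(-19) = (-27 + (20 - 8*(1 + 6*4*6)² - 5*(1 + 6*4*6) + 2*(1 + 6*4*6)³))*(-19) = (-27 + (20 - 8*(1 + 144)² - 5*(1 + 144) + 2*(1 + 144)³))*(-19) = (-27 + (20 - 8*145² - 5*145 + 2*145³))*(-19) = (-27 + (20 - 8*21025 - 725 + 2*3048625))*(-19) = (-27 + (20 - 168200 - 725 + 6097250))*(-19) = (-27 + 5928345)*(-19) = 5928318*(-19) = -112638042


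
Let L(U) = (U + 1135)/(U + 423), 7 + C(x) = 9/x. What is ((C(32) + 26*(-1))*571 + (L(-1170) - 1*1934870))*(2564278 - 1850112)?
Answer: -16674960379237717/11952 ≈ -1.3952e+12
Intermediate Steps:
C(x) = -7 + 9/x
L(U) = (1135 + U)/(423 + U)
((C(32) + 26*(-1))*571 + (L(-1170) - 1*1934870))*(2564278 - 1850112) = (((-7 + 9/32) + 26*(-1))*571 + ((1135 - 1170)/(423 - 1170) - 1*1934870))*(2564278 - 1850112) = (((-7 + 9*(1/32)) - 26)*571 + (-35/(-747) - 1934870))*714166 = (((-7 + 9/32) - 26)*571 + (-1/747*(-35) - 1934870))*714166 = ((-215/32 - 26)*571 + (35/747 - 1934870))*714166 = (-1047/32*571 - 1445347855/747)*714166 = (-597837/32 - 1445347855/747)*714166 = -46697715599/23904*714166 = -16674960379237717/11952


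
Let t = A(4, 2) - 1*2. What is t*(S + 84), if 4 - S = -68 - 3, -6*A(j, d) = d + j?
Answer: -477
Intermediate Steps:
A(j, d) = -d/6 - j/6 (A(j, d) = -(d + j)/6 = -d/6 - j/6)
t = -3 (t = (-⅙*2 - ⅙*4) - 1*2 = (-⅓ - ⅔) - 2 = -1 - 2 = -3)
S = 75 (S = 4 - (-68 - 3) = 4 - 1*(-71) = 4 + 71 = 75)
t*(S + 84) = -3*(75 + 84) = -3*159 = -477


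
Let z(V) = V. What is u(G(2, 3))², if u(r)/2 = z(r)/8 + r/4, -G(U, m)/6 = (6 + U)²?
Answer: 82944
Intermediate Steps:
G(U, m) = -6*(6 + U)²
u(r) = 3*r/4 (u(r) = 2*(r/8 + r/4) = 2*(3*r/8) = 3*r/4)
u(G(2, 3))² = (3*(-6*(6 + 2)²)/4)² = (3*(-6*8²)/4)² = (3*(-6*64)/4)² = ((¾)*(-384))² = (-288)² = 82944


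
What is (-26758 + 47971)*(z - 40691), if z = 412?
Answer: -854438427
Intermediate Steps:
(-26758 + 47971)*(z - 40691) = (-26758 + 47971)*(412 - 40691) = 21213*(-40279) = -854438427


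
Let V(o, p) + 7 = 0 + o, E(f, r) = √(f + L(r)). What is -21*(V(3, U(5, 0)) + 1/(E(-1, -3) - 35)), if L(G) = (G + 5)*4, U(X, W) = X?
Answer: 4907/58 + √7/58 ≈ 84.649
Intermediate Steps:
L(G) = 20 + 4*G (L(G) = (5 + G)*4 = 20 + 4*G)
E(f, r) = √(20 + f + 4*r) (E(f, r) = √(f + (20 + 4*r)) = √(20 + f + 4*r))
V(o, p) = -7 + o (V(o, p) = -7 + (0 + o) = -7 + o)
-21*(V(3, U(5, 0)) + 1/(E(-1, -3) - 35)) = -21*((-7 + 3) + 1/(√(20 - 1 + 4*(-3)) - 35)) = -21*(-4 + 1/(√(20 - 1 - 12) - 35)) = -21*(-4 + 1/(√7 - 35)) = -21*(-4 + 1/(-35 + √7)) = 84 - 21/(-35 + √7)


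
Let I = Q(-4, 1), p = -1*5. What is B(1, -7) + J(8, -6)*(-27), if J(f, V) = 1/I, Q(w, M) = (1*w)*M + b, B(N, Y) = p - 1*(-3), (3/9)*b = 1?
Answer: 25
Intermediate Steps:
p = -5
b = 3 (b = 3*1 = 3)
B(N, Y) = -2 (B(N, Y) = -5 - 1*(-3) = -5 + 3 = -2)
Q(w, M) = 3 + M*w (Q(w, M) = (1*w)*M + 3 = w*M + 3 = M*w + 3 = 3 + M*w)
I = -1 (I = 3 + 1*(-4) = 3 - 4 = -1)
J(f, V) = -1 (J(f, V) = 1/(-1) = -1)
B(1, -7) + J(8, -6)*(-27) = -2 - 1*(-27) = -2 + 27 = 25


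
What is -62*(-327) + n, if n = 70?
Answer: 20344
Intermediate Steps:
-62*(-327) + n = -62*(-327) + 70 = 20274 + 70 = 20344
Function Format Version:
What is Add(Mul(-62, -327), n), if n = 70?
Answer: 20344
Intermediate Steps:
Add(Mul(-62, -327), n) = Add(Mul(-62, -327), 70) = Add(20274, 70) = 20344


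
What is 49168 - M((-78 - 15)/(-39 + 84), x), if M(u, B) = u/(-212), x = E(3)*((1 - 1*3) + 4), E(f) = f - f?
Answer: 156354209/3180 ≈ 49168.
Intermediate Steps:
E(f) = 0
x = 0 (x = 0*((1 - 1*3) + 4) = 0*((1 - 3) + 4) = 0*(-2 + 4) = 0*2 = 0)
M(u, B) = -u/212 (M(u, B) = u*(-1/212) = -u/212)
49168 - M((-78 - 15)/(-39 + 84), x) = 49168 - (-1)*(-78 - 15)/(-39 + 84)/212 = 49168 - (-1)*(-93/45)/212 = 49168 - (-1)*(-93*1/45)/212 = 49168 - (-1)*(-31)/(212*15) = 49168 - 1*31/3180 = 49168 - 31/3180 = 156354209/3180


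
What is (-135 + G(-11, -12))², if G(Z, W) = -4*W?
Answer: 7569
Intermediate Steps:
(-135 + G(-11, -12))² = (-135 - 4*(-12))² = (-135 + 48)² = (-87)² = 7569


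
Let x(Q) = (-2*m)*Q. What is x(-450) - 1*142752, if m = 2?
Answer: -140952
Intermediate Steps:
x(Q) = -4*Q (x(Q) = (-2*2)*Q = -4*Q)
x(-450) - 1*142752 = -4*(-450) - 1*142752 = 1800 - 142752 = -140952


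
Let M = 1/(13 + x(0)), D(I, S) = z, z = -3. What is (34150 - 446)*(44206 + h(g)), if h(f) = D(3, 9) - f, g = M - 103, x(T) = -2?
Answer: 1493286360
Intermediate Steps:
D(I, S) = -3
M = 1/11 (M = 1/(13 - 2) = 1/11 ≈ 0.090909)
g = -1132/11 (g = 1/11 - 103 = -1132/11 ≈ -102.91)
h(f) = -3 - f
(34150 - 446)*(44206 + h(g)) = (34150 - 446)*(44206 + (-3 - 1*(-1132/11))) = 33704*(44206 + (-3 + 1132/11)) = 33704*(44206 + 1099/11) = 33704*(487365/11) = 1493286360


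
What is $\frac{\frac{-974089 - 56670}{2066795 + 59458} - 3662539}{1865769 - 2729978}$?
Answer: $\frac{7787485567126}{1837526978877} \approx 4.238$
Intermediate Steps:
$\frac{\frac{-974089 - 56670}{2066795 + 59458} - 3662539}{1865769 - 2729978} = \frac{- \frac{1030759}{2126253} - 3662539}{-864209} = \left(\left(-1030759\right) \frac{1}{2126253} - 3662539\right) \left(- \frac{1}{864209}\right) = \left(- \frac{1030759}{2126253} - 3662539\right) \left(- \frac{1}{864209}\right) = \left(- \frac{7787485567126}{2126253}\right) \left(- \frac{1}{864209}\right) = \frac{7787485567126}{1837526978877}$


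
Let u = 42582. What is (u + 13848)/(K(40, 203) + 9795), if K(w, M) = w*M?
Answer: 11286/3583 ≈ 3.1499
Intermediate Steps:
K(w, M) = M*w
(u + 13848)/(K(40, 203) + 9795) = (42582 + 13848)/(203*40 + 9795) = 56430/(8120 + 9795) = 56430/17915 = 56430*(1/17915) = 11286/3583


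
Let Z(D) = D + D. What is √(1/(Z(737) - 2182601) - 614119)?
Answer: I*√2921557524425212478/2181127 ≈ 783.66*I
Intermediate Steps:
Z(D) = 2*D
√(1/(Z(737) - 2182601) - 614119) = √(1/(2*737 - 2182601) - 614119) = √(1/(1474 - 2182601) - 614119) = √(1/(-2181127) - 614119) = √(-1/2181127 - 614119) = √(-1339471532114/2181127) = I*√2921557524425212478/2181127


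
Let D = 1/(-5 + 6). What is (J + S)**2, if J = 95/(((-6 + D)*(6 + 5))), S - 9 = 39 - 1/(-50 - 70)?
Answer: 3732110281/1742400 ≈ 2141.9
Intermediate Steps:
D = 1 (D = 1/1 = 1)
S = 5761/120 (S = 9 + (39 - 1/(-50 - 70)) = 9 + (39 - 1/(-120)) = 9 + (39 - 1*(-1/120)) = 9 + (39 + 1/120) = 9 + 4681/120 = 5761/120 ≈ 48.008)
J = -19/11 (J = 95/(((-6 + 1)*(6 + 5))) = 95/((-5*11)) = 95/(-55) = 95*(-1/55) = -19/11 ≈ -1.7273)
(J + S)**2 = (-19/11 + 5761/120)**2 = (61091/1320)**2 = 3732110281/1742400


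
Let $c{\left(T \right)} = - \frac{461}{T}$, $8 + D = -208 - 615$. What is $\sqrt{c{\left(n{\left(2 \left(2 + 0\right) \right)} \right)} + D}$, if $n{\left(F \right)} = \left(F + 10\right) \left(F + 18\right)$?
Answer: $\frac{i \sqrt{19743493}}{154} \approx 28.853 i$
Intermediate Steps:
$D = -831$ ($D = -8 - 823 = -831$)
$n{\left(F \right)} = \left(10 + F\right) \left(18 + F\right)$
$\sqrt{c{\left(n{\left(2 \left(2 + 0\right) \right)} \right)} + D} = \sqrt{- \frac{461}{180 + \left(2 \left(2 + 0\right)\right)^{2} + 28 \cdot 2 \left(2 + 0\right)} - 831} = \sqrt{- \frac{461}{180 + \left(2 \cdot 2\right)^{2} + 28 \cdot 2 \cdot 2} - 831} = \sqrt{- \frac{461}{180 + 4^{2} + 28 \cdot 4} - 831} = \sqrt{- \frac{461}{180 + 16 + 112} - 831} = \sqrt{- \frac{461}{308} - 831} = \sqrt{- \frac{256409}{308}} = \frac{i \sqrt{19743493}}{154}$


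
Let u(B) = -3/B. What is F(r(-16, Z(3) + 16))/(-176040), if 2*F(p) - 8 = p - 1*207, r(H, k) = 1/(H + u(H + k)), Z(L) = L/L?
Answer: 1891/3344760 ≈ 0.00056536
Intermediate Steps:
Z(L) = 1
r(H, k) = 1/(H - 3/(H + k))
F(p) = -199/2 + p/2 (F(p) = 4 + (p - 1*207)/2 = 4 + (p - 207)/2 = 4 + (-207 + p)/2 = 4 + (-207/2 + p/2) = -199/2 + p/2)
F(r(-16, Z(3) + 16))/(-176040) = (-199/2 + ((-16 + (1 + 16))/(-3 - 16*(-16 + (1 + 16))))/2)/(-176040) = (-199/2 + ((-16 + 17)/(-3 - 16*(-16 + 17)))/2)*(-1/176040) = (-199/2 + (1/(-3 - 16*1))/2)*(-1/176040) = (-199/2 + (1/(-3 - 16))/2)*(-1/176040) = (-199/2 + (1/(-19))/2)*(-1/176040) = (-199/2 + (-1/19*1)/2)*(-1/176040) = (-199/2 + (1/2)*(-1/19))*(-1/176040) = (-199/2 - 1/38)*(-1/176040) = -1891/19*(-1/176040) = 1891/3344760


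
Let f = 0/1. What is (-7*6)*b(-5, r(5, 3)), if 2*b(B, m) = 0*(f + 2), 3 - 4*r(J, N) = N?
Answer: 0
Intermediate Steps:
r(J, N) = ¾ - N/4
f = 0 (f = 0*1 = 0)
b(B, m) = 0 (b(B, m) = (0*(0 + 2))/2 = (0*2)/2 = (½)*0 = 0)
(-7*6)*b(-5, r(5, 3)) = -7*6*0 = -42*0 = 0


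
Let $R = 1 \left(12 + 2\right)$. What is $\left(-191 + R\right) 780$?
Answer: $-138060$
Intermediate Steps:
$R = 14$ ($R = 1 \cdot 14 = 14$)
$\left(-191 + R\right) 780 = \left(-191 + 14\right) 780 = \left(-177\right) 780 = -138060$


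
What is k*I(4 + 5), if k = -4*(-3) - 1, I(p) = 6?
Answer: 66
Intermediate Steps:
k = 11 (k = 12 - 1 = 11)
k*I(4 + 5) = 11*6 = 66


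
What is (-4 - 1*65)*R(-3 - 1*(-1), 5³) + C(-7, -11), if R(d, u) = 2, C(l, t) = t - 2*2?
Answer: -153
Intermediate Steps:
C(l, t) = -4 + t (C(l, t) = t - 4 = -4 + t)
(-4 - 1*65)*R(-3 - 1*(-1), 5³) + C(-7, -11) = (-4 - 1*65)*2 + (-4 - 11) = (-4 - 65)*2 - 15 = -69*2 - 15 = -138 - 15 = -153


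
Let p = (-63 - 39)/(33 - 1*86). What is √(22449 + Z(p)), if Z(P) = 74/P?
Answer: 2*√14622465/51 ≈ 149.96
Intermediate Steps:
p = 102/53 (p = -102/(33 - 86) = -102/(-53) = -102*(-1/53) = 102/53 ≈ 1.9245)
√(22449 + Z(p)) = √(22449 + 74/(102/53)) = √(22449 + 74*(53/102)) = √(22449 + 1961/51) = √(1146860/51) = 2*√14622465/51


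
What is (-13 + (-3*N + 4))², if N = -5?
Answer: 36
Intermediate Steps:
(-13 + (-3*N + 4))² = (-13 + (-3*(-5) + 4))² = (-13 + (15 + 4))² = (-13 + 19)² = 6² = 36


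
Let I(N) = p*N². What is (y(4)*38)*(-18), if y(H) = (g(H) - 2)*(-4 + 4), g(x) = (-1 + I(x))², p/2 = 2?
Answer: 0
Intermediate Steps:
p = 4 (p = 2*2 = 4)
I(N) = 4*N²
g(x) = (-1 + 4*x²)²
y(H) = 0 (y(H) = ((-1 + 4*H²)² - 2)*(-4 + 4) = (-2 + (-1 + 4*H²)²)*0 = 0)
(y(4)*38)*(-18) = (0*38)*(-18) = 0*(-18) = 0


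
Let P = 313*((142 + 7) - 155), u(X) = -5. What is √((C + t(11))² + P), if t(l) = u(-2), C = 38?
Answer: I*√789 ≈ 28.089*I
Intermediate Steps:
t(l) = -5
P = -1878 (P = 313*(149 - 155) = 313*(-6) = -1878)
√((C + t(11))² + P) = √((38 - 5)² - 1878) = √(33² - 1878) = √(1089 - 1878) = √(-789) = I*√789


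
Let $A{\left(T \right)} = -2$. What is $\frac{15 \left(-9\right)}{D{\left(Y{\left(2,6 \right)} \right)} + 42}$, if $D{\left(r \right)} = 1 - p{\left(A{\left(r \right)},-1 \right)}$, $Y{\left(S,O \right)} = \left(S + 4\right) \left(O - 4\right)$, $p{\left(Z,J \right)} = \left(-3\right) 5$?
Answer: $- \frac{135}{58} \approx -2.3276$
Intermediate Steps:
$p{\left(Z,J \right)} = -15$
$Y{\left(S,O \right)} = \left(-4 + O\right) \left(4 + S\right)$ ($Y{\left(S,O \right)} = \left(4 + S\right) \left(-4 + O\right) = \left(-4 + O\right) \left(4 + S\right)$)
$D{\left(r \right)} = 16$ ($D{\left(r \right)} = 1 - -15 = 1 + 15 = 16$)
$\frac{15 \left(-9\right)}{D{\left(Y{\left(2,6 \right)} \right)} + 42} = \frac{15 \left(-9\right)}{16 + 42} = - \frac{135}{58}$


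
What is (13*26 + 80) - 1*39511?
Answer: -39093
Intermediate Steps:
(13*26 + 80) - 1*39511 = (338 + 80) - 39511 = 418 - 39511 = -39093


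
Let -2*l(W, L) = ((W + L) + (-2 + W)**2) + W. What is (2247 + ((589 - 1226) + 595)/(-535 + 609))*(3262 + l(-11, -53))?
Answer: 267224370/37 ≈ 7.2223e+6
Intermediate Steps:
l(W, L) = -W - L/2 - (-2 + W)**2/2 (l(W, L) = -(((W + L) + (-2 + W)**2) + W)/2 = -(((L + W) + (-2 + W)**2) + W)/2 = -((L + W + (-2 + W)**2) + W)/2 = -(L + (-2 + W)**2 + 2*W)/2 = -W - L/2 - (-2 + W)**2/2)
(2247 + ((589 - 1226) + 595)/(-535 + 609))*(3262 + l(-11, -53)) = (2247 + ((589 - 1226) + 595)/(-535 + 609))*(3262 + (-2 - 11 - 1/2*(-53) - 1/2*(-11)**2)) = (2247 + (-637 + 595)/74)*(3262 + (-2 - 11 + 53/2 - 1/2*121)) = (2247 - 42*1/74)*(3262 + (-2 - 11 + 53/2 - 121/2)) = (2247 - 21/37)*(3262 - 47) = (83118/37)*3215 = 267224370/37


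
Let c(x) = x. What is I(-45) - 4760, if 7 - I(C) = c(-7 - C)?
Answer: -4791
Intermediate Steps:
I(C) = 14 + C (I(C) = 7 - (-7 - C) = 7 + (7 + C) = 14 + C)
I(-45) - 4760 = (14 - 45) - 4760 = -31 - 4760 = -4791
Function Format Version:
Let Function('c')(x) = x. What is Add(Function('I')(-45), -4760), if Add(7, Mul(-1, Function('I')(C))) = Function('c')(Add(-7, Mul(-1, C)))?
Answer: -4791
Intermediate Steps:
Function('I')(C) = Add(14, C) (Function('I')(C) = Add(7, Mul(-1, Add(-7, Mul(-1, C)))) = Add(7, Add(7, C)) = Add(14, C))
Add(Function('I')(-45), -4760) = Add(Add(14, -45), -4760) = Add(-31, -4760) = -4791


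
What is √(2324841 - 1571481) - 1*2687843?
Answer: -2687843 + 4*√47085 ≈ -2.6870e+6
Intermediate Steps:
√(2324841 - 1571481) - 1*2687843 = √753360 - 2687843 = 4*√47085 - 2687843 = -2687843 + 4*√47085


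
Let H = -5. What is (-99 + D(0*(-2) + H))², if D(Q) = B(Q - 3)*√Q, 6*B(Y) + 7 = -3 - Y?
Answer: (297 + I*√5)²/9 ≈ 9800.4 + 147.58*I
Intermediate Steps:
B(Y) = -5/3 - Y/6 (B(Y) = -7/6 + (-3 - Y)/6 = -7/6 + (-½ - Y/6) = -5/3 - Y/6)
D(Q) = √Q*(-7/6 - Q/6) (D(Q) = (-5/3 - (Q - 3)/6)*√Q = (-5/3 - (-3 + Q)/6)*√Q = (-5/3 + (½ - Q/6))*√Q = (-7/6 - Q/6)*√Q = √Q*(-7/6 - Q/6))
(-99 + D(0*(-2) + H))² = (-99 + √(0*(-2) - 5)*(-7 - (0*(-2) - 5))/6)² = (-99 + √(0 - 5)*(-7 - (0 - 5))/6)² = (-99 + √(-5)*(-7 - 1*(-5))/6)² = (-99 + (I*√5)*(-7 + 5)/6)² = (-99 + (⅙)*(I*√5)*(-2))² = (-99 - I*√5/3)²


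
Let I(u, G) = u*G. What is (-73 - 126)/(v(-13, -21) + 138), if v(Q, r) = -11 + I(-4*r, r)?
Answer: 199/1637 ≈ 0.12156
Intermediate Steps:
I(u, G) = G*u
v(Q, r) = -11 - 4*r² (v(Q, r) = -11 + r*(-4*r) = -11 - 4*r²)
(-73 - 126)/(v(-13, -21) + 138) = (-73 - 126)/((-11 - 4*(-21)²) + 138) = -199/((-11 - 4*441) + 138) = -199/((-11 - 1764) + 138) = -199/(-1775 + 138) = -199/(-1637) = -199*(-1/1637) = 199/1637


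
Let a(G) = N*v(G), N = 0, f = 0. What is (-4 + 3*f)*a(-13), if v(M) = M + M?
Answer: 0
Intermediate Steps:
v(M) = 2*M
a(G) = 0 (a(G) = 0*(2*G) = 0)
(-4 + 3*f)*a(-13) = (-4 + 3*0)*0 = (-4 + 0)*0 = -4*0 = 0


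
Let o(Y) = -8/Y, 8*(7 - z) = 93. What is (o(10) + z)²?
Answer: 47089/1600 ≈ 29.431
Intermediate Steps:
z = -37/8 (z = 7 - ⅛*93 = 7 - 93/8 = -37/8 ≈ -4.6250)
(o(10) + z)² = (-8/10 - 37/8)² = (-8*⅒ - 37/8)² = (-⅘ - 37/8)² = (-217/40)² = 47089/1600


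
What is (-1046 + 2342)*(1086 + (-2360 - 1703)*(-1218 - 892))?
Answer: 11111924736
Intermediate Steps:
(-1046 + 2342)*(1086 + (-2360 - 1703)*(-1218 - 892)) = 1296*(1086 - 4063*(-2110)) = 1296*(1086 + 8572930) = 1296*8574016 = 11111924736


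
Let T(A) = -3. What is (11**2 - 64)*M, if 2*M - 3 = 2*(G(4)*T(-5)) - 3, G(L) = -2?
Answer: 342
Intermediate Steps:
M = 6 (M = 3/2 + (2*(-2*(-3)) - 3)/2 = 3/2 + (2*6 - 3)/2 = 3/2 + (12 - 3)/2 = 3/2 + (1/2)*9 = 3/2 + 9/2 = 6)
(11**2 - 64)*M = (11**2 - 64)*6 = (121 - 64)*6 = 57*6 = 342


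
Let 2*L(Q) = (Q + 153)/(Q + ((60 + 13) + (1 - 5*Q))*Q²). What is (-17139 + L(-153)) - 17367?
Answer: -34506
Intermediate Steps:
L(Q) = (153 + Q)/(2*(Q + Q²*(74 - 5*Q))) (L(Q) = ((Q + 153)/(Q + ((60 + 13) + (1 - 5*Q))*Q²))/2 = ((153 + Q)/(Q + (73 + (1 - 5*Q))*Q²))/2 = ((153 + Q)/(Q + (74 - 5*Q)*Q²))/2 = ((153 + Q)/(Q + Q²*(74 - 5*Q)))/2 = (153 + Q)/(2*(Q + Q²*(74 - 5*Q))))
(-17139 + L(-153)) - 17367 = (-17139 + (½)*(153 - 153)/(-153*(1 - 5*(-153)² + 74*(-153)))) - 17367 = (-17139 + (½)*(-1/153)*0/(1 - 5*23409 - 11322)) - 17367 = (-17139 + (½)*(-1/153)*0/(1 - 117045 - 11322)) - 17367 = (-17139 + (½)*(-1/153)*0/(-128366)) - 17367 = (-17139 + (½)*(-1/153)*(-1/128366)*0) - 17367 = (-17139 + 0) - 17367 = -17139 - 17367 = -34506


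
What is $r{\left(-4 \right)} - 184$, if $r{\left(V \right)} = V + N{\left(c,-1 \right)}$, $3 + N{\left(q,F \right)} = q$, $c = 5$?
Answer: $-186$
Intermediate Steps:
$N{\left(q,F \right)} = -3 + q$
$r{\left(V \right)} = 2 + V$ ($r{\left(V \right)} = V + \left(-3 + 5\right) = V + 2 = 2 + V$)
$r{\left(-4 \right)} - 184 = \left(2 - 4\right) - 184 = -2 - 184 = -186$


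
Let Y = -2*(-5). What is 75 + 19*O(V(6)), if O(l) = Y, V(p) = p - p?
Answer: 265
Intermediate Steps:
V(p) = 0
Y = 10
O(l) = 10
75 + 19*O(V(6)) = 75 + 19*10 = 75 + 190 = 265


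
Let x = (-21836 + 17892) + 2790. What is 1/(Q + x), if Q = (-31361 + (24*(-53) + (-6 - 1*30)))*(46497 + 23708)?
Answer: -1/2293528299 ≈ -4.3601e-10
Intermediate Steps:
Q = -2293527145 (Q = (-31361 + (-1272 + (-6 - 30)))*70205 = (-31361 + (-1272 - 36))*70205 = (-31361 - 1308)*70205 = -32669*70205 = -2293527145)
x = -1154 (x = -3944 + 2790 = -1154)
1/(Q + x) = 1/(-2293527145 - 1154) = 1/(-2293528299) = -1/2293528299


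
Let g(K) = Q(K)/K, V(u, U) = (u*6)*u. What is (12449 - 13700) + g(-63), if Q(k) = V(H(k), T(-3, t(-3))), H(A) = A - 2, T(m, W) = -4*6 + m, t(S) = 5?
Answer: -34721/21 ≈ -1653.4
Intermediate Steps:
T(m, W) = -24 + m
H(A) = -2 + A
V(u, U) = 6*u² (V(u, U) = (6*u)*u = 6*u²)
Q(k) = 6*(-2 + k)²
g(K) = 6*(-2 + K)²/K (g(K) = (6*(-2 + K)²)/K = 6*(-2 + K)²/K)
(12449 - 13700) + g(-63) = (12449 - 13700) + 6*(-2 - 63)²/(-63) = -1251 + 6*(-1/63)*(-65)² = -1251 + 6*(-1/63)*4225 = -1251 - 8450/21 = -34721/21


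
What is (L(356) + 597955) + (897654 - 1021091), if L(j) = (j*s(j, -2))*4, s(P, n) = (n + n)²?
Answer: 497302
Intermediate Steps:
s(P, n) = 4*n² (s(P, n) = (2*n)² = 4*n²)
L(j) = 64*j (L(j) = (j*(4*(-2)²))*4 = (j*(4*4))*4 = (j*16)*4 = (16*j)*4 = 64*j)
(L(356) + 597955) + (897654 - 1021091) = (64*356 + 597955) + (897654 - 1021091) = (22784 + 597955) - 123437 = 620739 - 123437 = 497302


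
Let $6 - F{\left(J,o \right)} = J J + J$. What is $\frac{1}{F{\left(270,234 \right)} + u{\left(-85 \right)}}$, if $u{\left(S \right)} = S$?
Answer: $- \frac{1}{73249} \approx -1.3652 \cdot 10^{-5}$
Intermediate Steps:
$F{\left(J,o \right)} = 6 - J - J^{2}$ ($F{\left(J,o \right)} = 6 - \left(J J + J\right) = 6 - \left(J^{2} + J\right) = 6 - \left(J + J^{2}\right) = 6 - J - J^{2}$)
$\frac{1}{F{\left(270,234 \right)} + u{\left(-85 \right)}} = \frac{1}{\left(6 - 270 - 270^{2}\right) - 85} = \frac{1}{\left(6 - 270 - 72900\right) - 85} = \frac{1}{-73164 - 85} = \frac{1}{-73249} = - \frac{1}{73249}$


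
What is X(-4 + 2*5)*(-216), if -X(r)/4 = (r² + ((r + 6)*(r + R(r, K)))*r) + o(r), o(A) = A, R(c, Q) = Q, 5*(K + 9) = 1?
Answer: -689472/5 ≈ -1.3789e+5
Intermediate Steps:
K = -44/5 (K = -9 + (⅕)*1 = -9 + ⅕ = -44/5 ≈ -8.8000)
X(r) = -4*r - 4*r² - 4*r*(6 + r)*(-44/5 + r) (X(r) = -4*((r² + ((r + 6)*(r - 44/5))*r) + r) = -4*((r² + ((6 + r)*(-44/5 + r))*r) + r) = -4*((r² + r*(6 + r)*(-44/5 + r)) + r) = -4*(r + r² + r*(6 + r)*(-44/5 + r)) = -4*r - 4*r² - 4*r*(6 + r)*(-44/5 + r))
X(-4 + 2*5)*(-216) = (4*(-4 + 2*5)*(259 - 5*(-4 + 2*5)² + 9*(-4 + 2*5))/5)*(-216) = (4*(-4 + 10)*(259 - 5*(-4 + 10)² + 9*(-4 + 10))/5)*(-216) = ((⅘)*6*(259 - 5*6² + 9*6))*(-216) = ((⅘)*6*(259 - 5*36 + 54))*(-216) = ((⅘)*6*(259 - 180 + 54))*(-216) = ((⅘)*6*133)*(-216) = (3192/5)*(-216) = -689472/5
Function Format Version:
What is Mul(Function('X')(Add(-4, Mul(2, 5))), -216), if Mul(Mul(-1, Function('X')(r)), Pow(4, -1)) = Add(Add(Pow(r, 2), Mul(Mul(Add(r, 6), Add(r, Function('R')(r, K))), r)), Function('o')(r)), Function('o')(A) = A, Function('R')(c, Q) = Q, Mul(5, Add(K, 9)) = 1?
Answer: Rational(-689472, 5) ≈ -1.3789e+5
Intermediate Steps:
K = Rational(-44, 5) (K = Add(-9, Mul(Rational(1, 5), 1)) = Add(-9, Rational(1, 5)) = Rational(-44, 5) ≈ -8.8000)
Function('X')(r) = Add(Mul(-4, r), Mul(-4, Pow(r, 2)), Mul(-4, r, Add(6, r), Add(Rational(-44, 5), r))) (Function('X')(r) = Mul(-4, Add(Add(Pow(r, 2), Mul(Mul(Add(r, 6), Add(r, Rational(-44, 5))), r)), r)) = Mul(-4, Add(Add(Pow(r, 2), Mul(Mul(Add(6, r), Add(Rational(-44, 5), r)), r)), r)) = Mul(-4, Add(Add(Pow(r, 2), Mul(r, Add(6, r), Add(Rational(-44, 5), r))), r)) = Mul(-4, Add(r, Pow(r, 2), Mul(r, Add(6, r), Add(Rational(-44, 5), r)))) = Add(Mul(-4, r), Mul(-4, Pow(r, 2)), Mul(-4, r, Add(6, r), Add(Rational(-44, 5), r))))
Mul(Function('X')(Add(-4, Mul(2, 5))), -216) = Mul(Mul(Rational(4, 5), Add(-4, Mul(2, 5)), Add(259, Mul(-5, Pow(Add(-4, Mul(2, 5)), 2)), Mul(9, Add(-4, Mul(2, 5))))), -216) = Mul(Mul(Rational(4, 5), Add(-4, 10), Add(259, Mul(-5, Pow(Add(-4, 10), 2)), Mul(9, Add(-4, 10)))), -216) = Mul(Mul(Rational(4, 5), 6, Add(259, Mul(-5, Pow(6, 2)), Mul(9, 6))), -216) = Mul(Mul(Rational(4, 5), 6, Add(259, Mul(-5, 36), 54)), -216) = Mul(Mul(Rational(4, 5), 6, Add(259, -180, 54)), -216) = Mul(Mul(Rational(4, 5), 6, 133), -216) = Mul(Rational(3192, 5), -216) = Rational(-689472, 5)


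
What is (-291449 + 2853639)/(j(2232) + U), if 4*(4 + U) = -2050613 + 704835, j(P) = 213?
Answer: -5124380/672471 ≈ -7.6202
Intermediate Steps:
U = -672897/2 (U = -4 + (-2050613 + 704835)/4 = -4 + (¼)*(-1345778) = -4 - 672889/2 = -672897/2 ≈ -3.3645e+5)
(-291449 + 2853639)/(j(2232) + U) = (-291449 + 2853639)/(213 - 672897/2) = 2562190/(-672471/2) = 2562190*(-2/672471) = -5124380/672471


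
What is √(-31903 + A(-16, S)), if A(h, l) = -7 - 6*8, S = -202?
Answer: 29*I*√38 ≈ 178.77*I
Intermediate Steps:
A(h, l) = -55 (A(h, l) = -7 - 48 = -55)
√(-31903 + A(-16, S)) = √(-31903 - 55) = √(-31958) = 29*I*√38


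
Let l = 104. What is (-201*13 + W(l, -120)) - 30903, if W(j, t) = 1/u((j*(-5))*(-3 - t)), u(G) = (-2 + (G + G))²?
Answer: -496254959799983/14806509124 ≈ -33516.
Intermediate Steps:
u(G) = (-2 + 2*G)²
W(j, t) = 1/(4*(-1 - 5*j*(-3 - t))²) (W(j, t) = 1/(4*(-1 + (j*(-5))*(-3 - t))²) = 1/(4*(-1 + (-5*j)*(-3 - t))²) = 1/(4*(-1 - 5*j*(-3 - t))²))
(-201*13 + W(l, -120)) - 30903 = (-201*13 + 1/(4*(-1 + 5*104*(3 - 120))²)) - 30903 = (-2613 + 1/(4*(-1 + 5*104*(-117))²)) - 30903 = (-2613 + 1/(4*(-1 - 60840)²)) - 30903 = (-2613 + (¼)/(-60841)²) - 30903 = (-2613 + (¼)*(1/3701627281)) - 30903 = (-2613 + 1/14806509124) - 30903 = -38689408341011/14806509124 - 30903 = -496254959799983/14806509124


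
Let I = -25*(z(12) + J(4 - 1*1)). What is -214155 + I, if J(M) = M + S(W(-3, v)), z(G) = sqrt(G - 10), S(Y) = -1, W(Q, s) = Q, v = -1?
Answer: -214205 - 25*sqrt(2) ≈ -2.1424e+5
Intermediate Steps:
z(G) = sqrt(-10 + G)
J(M) = -1 + M (J(M) = M - 1 = -1 + M)
I = -50 - 25*sqrt(2) (I = -25*(sqrt(-10 + 12) + (-1 + (4 - 1*1))) = -25*(sqrt(2) + (-1 + (4 - 1))) = -25*(sqrt(2) + (-1 + 3)) = -25*(sqrt(2) + 2) = -25*(2 + sqrt(2)) = -50 - 25*sqrt(2) ≈ -85.355)
-214155 + I = -214155 + (-50 - 25*sqrt(2)) = -214205 - 25*sqrt(2)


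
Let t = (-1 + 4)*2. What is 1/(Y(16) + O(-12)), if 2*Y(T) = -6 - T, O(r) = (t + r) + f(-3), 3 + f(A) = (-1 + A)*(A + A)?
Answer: ¼ ≈ 0.25000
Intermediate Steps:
t = 6 (t = 3*2 = 6)
f(A) = -3 + 2*A*(-1 + A) (f(A) = -3 + (-1 + A)*(A + A) = -3 + (-1 + A)*(2*A) = -3 + 2*A*(-1 + A))
O(r) = 27 + r (O(r) = (6 + r) + (-3 - 2*(-3) + 2*(-3)²) = (6 + r) + (-3 + 6 + 2*9) = (6 + r) + (-3 + 6 + 18) = (6 + r) + 21 = 27 + r)
Y(T) = -3 - T/2 (Y(T) = (-6 - T)/2 = -3 - T/2)
1/(Y(16) + O(-12)) = 1/((-3 - ½*16) + (27 - 12)) = 1/((-3 - 8) + 15) = 1/(-11 + 15) = 1/4 = ¼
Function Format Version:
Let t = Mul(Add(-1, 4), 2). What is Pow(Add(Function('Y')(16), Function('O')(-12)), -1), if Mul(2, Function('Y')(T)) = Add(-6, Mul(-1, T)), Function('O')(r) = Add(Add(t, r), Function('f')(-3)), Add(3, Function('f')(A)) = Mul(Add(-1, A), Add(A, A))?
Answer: Rational(1, 4) ≈ 0.25000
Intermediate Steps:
t = 6 (t = Mul(3, 2) = 6)
Function('f')(A) = Add(-3, Mul(2, A, Add(-1, A))) (Function('f')(A) = Add(-3, Mul(Add(-1, A), Add(A, A))) = Add(-3, Mul(Add(-1, A), Mul(2, A))) = Add(-3, Mul(2, A, Add(-1, A))))
Function('O')(r) = Add(27, r) (Function('O')(r) = Add(Add(6, r), Add(-3, Mul(-2, -3), Mul(2, Pow(-3, 2)))) = Add(Add(6, r), Add(-3, 6, Mul(2, 9))) = Add(Add(6, r), Add(-3, 6, 18)) = Add(Add(6, r), 21) = Add(27, r))
Function('Y')(T) = Add(-3, Mul(Rational(-1, 2), T)) (Function('Y')(T) = Mul(Rational(1, 2), Add(-6, Mul(-1, T))) = Add(-3, Mul(Rational(-1, 2), T)))
Pow(Add(Function('Y')(16), Function('O')(-12)), -1) = Pow(Add(Add(-3, Mul(Rational(-1, 2), 16)), Add(27, -12)), -1) = Pow(Add(Add(-3, -8), 15), -1) = Pow(Add(-11, 15), -1) = Pow(4, -1) = Rational(1, 4)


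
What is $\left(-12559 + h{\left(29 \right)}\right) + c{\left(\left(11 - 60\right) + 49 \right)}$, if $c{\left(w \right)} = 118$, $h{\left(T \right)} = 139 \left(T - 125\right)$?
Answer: $-25785$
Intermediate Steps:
$h{\left(T \right)} = -17375 + 139 T$ ($h{\left(T \right)} = 139 \left(-125 + T\right) = -17375 + 139 T$)
$\left(-12559 + h{\left(29 \right)}\right) + c{\left(\left(11 - 60\right) + 49 \right)} = \left(-12559 + \left(-17375 + 139 \cdot 29\right)\right) + 118 = \left(-12559 + \left(-17375 + 4031\right)\right) + 118 = \left(-12559 - 13344\right) + 118 = -25903 + 118 = -25785$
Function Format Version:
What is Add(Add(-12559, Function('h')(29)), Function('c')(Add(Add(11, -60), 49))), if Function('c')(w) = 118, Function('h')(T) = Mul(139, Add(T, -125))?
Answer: -25785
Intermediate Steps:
Function('h')(T) = Add(-17375, Mul(139, T)) (Function('h')(T) = Mul(139, Add(-125, T)) = Add(-17375, Mul(139, T)))
Add(Add(-12559, Function('h')(29)), Function('c')(Add(Add(11, -60), 49))) = Add(Add(-12559, Add(-17375, Mul(139, 29))), 118) = Add(Add(-12559, Add(-17375, 4031)), 118) = Add(Add(-12559, -13344), 118) = Add(-25903, 118) = -25785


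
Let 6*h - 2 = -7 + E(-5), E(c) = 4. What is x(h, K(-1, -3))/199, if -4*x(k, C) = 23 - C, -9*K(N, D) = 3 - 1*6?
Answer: -17/597 ≈ -0.028476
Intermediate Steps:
K(N, D) = ⅓ (K(N, D) = -(3 - 1*6)/9 = -(3 - 6)/9 = -⅑*(-3) = ⅓)
h = -⅙ (h = ⅓ + (-7 + 4)/6 = ⅓ + (⅙)*(-3) = ⅓ - ½ = -⅙ ≈ -0.16667)
x(k, C) = -23/4 + C/4 (x(k, C) = -(23 - C)/4 = -23/4 + C/4)
x(h, K(-1, -3))/199 = (-23/4 + (¼)*(⅓))/199 = (-23/4 + 1/12)*(1/199) = -17/3*1/199 = -17/597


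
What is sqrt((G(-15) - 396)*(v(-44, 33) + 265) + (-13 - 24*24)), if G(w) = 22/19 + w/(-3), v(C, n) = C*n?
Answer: sqrt(166837442)/19 ≈ 679.82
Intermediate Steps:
G(w) = 22/19 - w/3 (G(w) = 22*(1/19) + w*(-1/3) = 22/19 - w/3)
sqrt((G(-15) - 396)*(v(-44, 33) + 265) + (-13 - 24*24)) = sqrt(((22/19 - 1/3*(-15)) - 396)*(-44*33 + 265) + (-13 - 24*24)) = sqrt(((22/19 + 5) - 396)*(-1452 + 265) + (-13 - 576)) = sqrt((117/19 - 396)*(-1187) - 589) = sqrt(-7407/19*(-1187) - 589) = sqrt(8792109/19 - 589) = sqrt(8780918/19) = sqrt(166837442)/19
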